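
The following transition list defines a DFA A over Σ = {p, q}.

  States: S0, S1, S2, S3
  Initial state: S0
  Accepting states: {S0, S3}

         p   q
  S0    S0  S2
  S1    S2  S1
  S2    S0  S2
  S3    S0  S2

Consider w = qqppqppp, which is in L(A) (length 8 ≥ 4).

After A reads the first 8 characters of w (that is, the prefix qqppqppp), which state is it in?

State sequence: S0 -q-> S2 -q-> S2 -p-> S0 -p-> S0 -q-> S2 -p-> S0 -p-> S0 -p-> S0

After reading 8 characters, A is in state S0.

S0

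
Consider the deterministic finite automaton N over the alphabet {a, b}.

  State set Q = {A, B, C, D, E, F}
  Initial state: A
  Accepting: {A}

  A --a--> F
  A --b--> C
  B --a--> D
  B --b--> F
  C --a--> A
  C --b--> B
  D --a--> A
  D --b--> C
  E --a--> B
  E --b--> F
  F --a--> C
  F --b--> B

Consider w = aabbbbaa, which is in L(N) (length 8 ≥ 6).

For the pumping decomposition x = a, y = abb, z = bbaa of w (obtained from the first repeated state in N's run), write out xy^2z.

aabbabbbbaa

xy^2z = a·abb·abb·bbaa = aabbabbbbaa.
Reading y = abb takes N from F back to F, so after x·y·y the machine is still in F, and z then leads to the accepting state A. Hence aabbabbbbaa ∈ L(N).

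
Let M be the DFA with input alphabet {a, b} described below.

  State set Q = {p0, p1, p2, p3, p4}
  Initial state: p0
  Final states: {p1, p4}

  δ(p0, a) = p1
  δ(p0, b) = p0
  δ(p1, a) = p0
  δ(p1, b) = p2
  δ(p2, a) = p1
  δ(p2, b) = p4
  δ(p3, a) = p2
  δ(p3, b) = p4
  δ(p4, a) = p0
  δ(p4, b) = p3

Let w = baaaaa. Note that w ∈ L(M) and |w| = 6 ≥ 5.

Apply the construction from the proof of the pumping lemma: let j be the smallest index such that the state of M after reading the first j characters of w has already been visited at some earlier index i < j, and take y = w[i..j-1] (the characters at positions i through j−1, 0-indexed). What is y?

b

Run of M on w = b a a a a a:
  step 0: p0  (start)
  step 1: p0  (read b: p0→p0)   ← first repeat (p0 seen earlier)
  step 2: p1  (read a: p0→p1)
  step 3: p0  (read a: p1→p0)
  step 4: p1  (read a: p0→p1)
  step 5: p0  (read a: p1→p0)
  step 6: p1  (read a: p0→p1)

So i = 0, j = 1, giving x = w[0:0] = ε, y = w[0:1] = b, z = w[1:6] = aaaaa.
Check: |xy| = 1 ≤ 5 and |y| = 1 ≥ 1. Reading y takes M from p0 back to p0, so every xyⁱz is accepted.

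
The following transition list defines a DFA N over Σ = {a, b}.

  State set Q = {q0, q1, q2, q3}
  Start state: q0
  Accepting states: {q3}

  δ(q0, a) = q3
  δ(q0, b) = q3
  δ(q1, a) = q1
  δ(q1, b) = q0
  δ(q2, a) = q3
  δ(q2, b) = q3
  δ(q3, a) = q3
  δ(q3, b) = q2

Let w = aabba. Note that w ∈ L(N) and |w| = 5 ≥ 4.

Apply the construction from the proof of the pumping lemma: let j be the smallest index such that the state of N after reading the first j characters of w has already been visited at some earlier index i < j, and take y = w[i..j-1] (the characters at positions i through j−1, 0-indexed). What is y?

Run of N on w = a a b b a:
  step 0: q0  (start)
  step 1: q3  (read a: q0→q3)
  step 2: q3  (read a: q3→q3)   ← first repeat (q3 seen earlier)
  step 3: q2  (read b: q3→q2)
  step 4: q3  (read b: q2→q3)
  step 5: q3  (read a: q3→q3)

So i = 1, j = 2, giving x = w[0:1] = a, y = w[1:2] = a, z = w[2:5] = bba.
Check: |xy| = 2 ≤ 4 and |y| = 1 ≥ 1. Reading y takes N from q3 back to q3, so every xyⁱz is accepted.

a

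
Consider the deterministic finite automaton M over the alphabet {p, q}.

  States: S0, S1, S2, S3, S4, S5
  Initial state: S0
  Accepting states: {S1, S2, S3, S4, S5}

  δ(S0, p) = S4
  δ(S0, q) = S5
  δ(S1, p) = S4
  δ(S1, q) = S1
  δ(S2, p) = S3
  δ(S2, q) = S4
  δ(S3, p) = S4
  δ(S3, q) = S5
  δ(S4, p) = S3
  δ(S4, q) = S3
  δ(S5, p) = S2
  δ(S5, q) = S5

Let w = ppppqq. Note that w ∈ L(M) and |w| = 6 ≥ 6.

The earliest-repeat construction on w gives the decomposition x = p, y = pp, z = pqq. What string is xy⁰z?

ppqq

xy⁰z = xz = p·pqq = ppqq.
Reading y = pp takes M from S4 back to S4, so after x the machine is still in S4, and z then leads to the accepting state S5. Hence ppqq ∈ L(M).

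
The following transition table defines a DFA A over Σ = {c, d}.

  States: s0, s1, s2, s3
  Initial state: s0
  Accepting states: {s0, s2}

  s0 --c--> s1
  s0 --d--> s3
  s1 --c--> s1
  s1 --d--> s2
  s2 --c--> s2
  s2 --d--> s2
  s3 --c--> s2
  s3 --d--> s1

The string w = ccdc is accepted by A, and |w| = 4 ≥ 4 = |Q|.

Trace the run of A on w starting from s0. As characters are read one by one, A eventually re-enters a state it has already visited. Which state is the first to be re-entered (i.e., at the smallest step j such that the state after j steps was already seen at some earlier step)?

s1

State sequence: s0 -c-> s1 -c-> s1 -d-> s2 -c-> s2
First repeat at step 2: s1 was already visited.

The earliest repeat is at step j = 2: A is in s1, which it already visited at step i = 1.
The DFA has 4 states, so the proof of the pumping lemma guarantees a repeated state among the first 4+1 visited; the segment between the two visits is the pumpable y.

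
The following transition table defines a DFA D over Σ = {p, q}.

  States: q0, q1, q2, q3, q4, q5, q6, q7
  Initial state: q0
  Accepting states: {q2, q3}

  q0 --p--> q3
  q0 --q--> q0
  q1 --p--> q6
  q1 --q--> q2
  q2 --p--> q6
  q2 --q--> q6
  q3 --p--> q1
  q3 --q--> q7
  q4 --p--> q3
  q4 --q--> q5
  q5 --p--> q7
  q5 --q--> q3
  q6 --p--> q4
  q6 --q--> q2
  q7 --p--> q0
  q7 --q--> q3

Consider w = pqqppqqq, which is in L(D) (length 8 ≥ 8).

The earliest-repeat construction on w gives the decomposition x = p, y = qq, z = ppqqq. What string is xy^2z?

xy^2z = p·qq·qq·ppqqq = pqqqqppqqq.
Reading y = qq takes D from q3 back to q3, so after x·y·y the machine is still in q3, and z then leads to the accepting state q2. Hence pqqqqppqqq ∈ L(D).

pqqqqppqqq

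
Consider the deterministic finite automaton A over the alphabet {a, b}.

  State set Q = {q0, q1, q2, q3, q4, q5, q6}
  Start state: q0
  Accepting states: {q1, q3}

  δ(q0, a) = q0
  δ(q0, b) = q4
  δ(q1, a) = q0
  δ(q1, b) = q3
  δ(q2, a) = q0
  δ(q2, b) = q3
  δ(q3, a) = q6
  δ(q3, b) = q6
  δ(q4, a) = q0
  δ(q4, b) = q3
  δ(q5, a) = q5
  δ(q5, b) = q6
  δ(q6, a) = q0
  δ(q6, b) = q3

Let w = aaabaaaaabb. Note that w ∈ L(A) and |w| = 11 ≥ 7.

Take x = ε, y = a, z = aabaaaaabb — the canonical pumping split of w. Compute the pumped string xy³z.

aaaaabaaaaabb

xy^3z = ε·a·a·a·aabaaaaabb = aaaaabaaaaabb.
Reading y = a takes A from q0 back to q0, so after x·y·y·y the machine is still in q0, and z then leads to the accepting state q3. Hence aaaaabaaaaabb ∈ L(A).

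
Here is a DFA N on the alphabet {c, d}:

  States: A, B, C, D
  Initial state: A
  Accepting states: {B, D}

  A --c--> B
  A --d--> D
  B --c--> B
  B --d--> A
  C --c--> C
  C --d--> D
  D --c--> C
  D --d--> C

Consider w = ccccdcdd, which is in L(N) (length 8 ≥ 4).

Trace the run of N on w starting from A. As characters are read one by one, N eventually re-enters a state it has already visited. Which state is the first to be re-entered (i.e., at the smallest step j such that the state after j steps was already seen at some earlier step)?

B

State sequence: A -c-> B -c-> B -c-> B -c-> B -d-> A -c-> B -d-> A -d-> D
First repeat at step 2: B was already visited.

The earliest repeat is at step j = 2: N is in B, which it already visited at step i = 1.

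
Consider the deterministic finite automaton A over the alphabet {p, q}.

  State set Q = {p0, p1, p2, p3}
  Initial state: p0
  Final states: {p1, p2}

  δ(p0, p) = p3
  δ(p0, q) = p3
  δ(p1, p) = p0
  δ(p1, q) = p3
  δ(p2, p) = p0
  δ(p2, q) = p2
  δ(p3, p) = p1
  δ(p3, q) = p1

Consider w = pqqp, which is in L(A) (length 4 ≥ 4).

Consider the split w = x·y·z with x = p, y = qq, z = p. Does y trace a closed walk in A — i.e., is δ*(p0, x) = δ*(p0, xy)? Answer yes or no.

yes

State sequence: p0 -p-> p3 -q-> p1 -q-> p3

After x (step 1): p3. After xy (step 3): p3.
They match, so y = qq drives A around a cycle from p3 back to itself; pumping y any number of times keeps A in p3 before reading z, and xyⁱz ∈ L(A) for every i ≥ 0.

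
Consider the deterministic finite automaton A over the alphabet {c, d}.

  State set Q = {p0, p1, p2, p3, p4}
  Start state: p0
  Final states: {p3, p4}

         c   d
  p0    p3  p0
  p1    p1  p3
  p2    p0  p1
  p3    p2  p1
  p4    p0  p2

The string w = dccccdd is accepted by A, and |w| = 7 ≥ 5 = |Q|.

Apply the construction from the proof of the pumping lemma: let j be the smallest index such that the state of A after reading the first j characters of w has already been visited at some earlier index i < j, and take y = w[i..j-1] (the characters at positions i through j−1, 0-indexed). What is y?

State sequence: p0 -d-> p0 -c-> p3 -c-> p2 -c-> p0 -c-> p3 -d-> p1 -d-> p3
First repeat at step 1: p0 was already visited.

So i = 0, j = 1, giving x = w[0:0] = ε, y = w[0:1] = d, z = w[1:7] = ccccdd.
Check: |xy| = 1 ≤ 5 and |y| = 1 ≥ 1. Reading y takes A from p0 back to p0, so every xyⁱz is accepted.
With |Q| = 5, pigeonhole forces a state repeat no later than step 5; the substring read between the first and second visits to that state can be pumped.

d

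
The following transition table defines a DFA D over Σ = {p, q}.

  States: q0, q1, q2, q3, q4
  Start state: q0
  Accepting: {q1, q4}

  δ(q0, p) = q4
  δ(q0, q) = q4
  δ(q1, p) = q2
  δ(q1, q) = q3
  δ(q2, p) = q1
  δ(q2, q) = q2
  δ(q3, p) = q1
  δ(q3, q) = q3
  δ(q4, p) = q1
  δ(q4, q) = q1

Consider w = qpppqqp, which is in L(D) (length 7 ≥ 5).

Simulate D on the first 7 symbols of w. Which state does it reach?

q1

Run of D on the first 7 characters of w = q p p p q q p:
  step 0: q0  (start)
  step 1: q4  (read q: q0→q4)
  step 2: q1  (read p: q4→q1)
  step 3: q2  (read p: q1→q2)
  step 4: q1  (read p: q2→q1)
  step 5: q3  (read q: q1→q3)
  step 6: q3  (read q: q3→q3)
  step 7: q1  (read p: q3→q1)

After reading 7 characters, D is in state q1.
(This kind of state-tracing is the core of the pumping-lemma construction: with 5 states, pigeonhole forces a repeat within the first 5 steps.)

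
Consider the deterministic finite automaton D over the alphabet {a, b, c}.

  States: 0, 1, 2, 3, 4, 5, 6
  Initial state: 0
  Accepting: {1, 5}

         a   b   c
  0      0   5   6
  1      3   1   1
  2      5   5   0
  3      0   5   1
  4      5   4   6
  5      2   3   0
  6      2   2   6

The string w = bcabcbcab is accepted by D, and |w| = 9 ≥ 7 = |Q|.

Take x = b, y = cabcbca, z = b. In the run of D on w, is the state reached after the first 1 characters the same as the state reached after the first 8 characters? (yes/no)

State sequence: 0 -b-> 5 -c-> 0 -a-> 0 -b-> 5 -c-> 0 -b-> 5 -c-> 0 -a-> 0

After x (step 1): 5. After xy (step 8): 0.
They differ (5 ≠ 0), so y is not a cycle from the state after x; this split is not the one the pumping-lemma construction produces, and pumping y need not keep the string in L(D).

no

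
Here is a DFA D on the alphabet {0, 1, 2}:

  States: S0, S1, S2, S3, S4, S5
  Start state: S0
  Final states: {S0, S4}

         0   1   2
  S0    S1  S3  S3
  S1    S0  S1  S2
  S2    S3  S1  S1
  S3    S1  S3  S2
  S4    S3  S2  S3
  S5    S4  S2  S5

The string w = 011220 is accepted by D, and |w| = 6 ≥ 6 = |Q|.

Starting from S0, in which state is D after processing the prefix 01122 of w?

S1

Run of D on the first 5 characters of w = 0 1 1 2 2:
  step 0: S0  (start)
  step 1: S1  (read 0: S0→S1)
  step 2: S1  (read 1: S1→S1)
  step 3: S1  (read 1: S1→S1)
  step 4: S2  (read 2: S1→S2)
  step 5: S1  (read 2: S2→S1)

After reading 5 characters, D is in state S1.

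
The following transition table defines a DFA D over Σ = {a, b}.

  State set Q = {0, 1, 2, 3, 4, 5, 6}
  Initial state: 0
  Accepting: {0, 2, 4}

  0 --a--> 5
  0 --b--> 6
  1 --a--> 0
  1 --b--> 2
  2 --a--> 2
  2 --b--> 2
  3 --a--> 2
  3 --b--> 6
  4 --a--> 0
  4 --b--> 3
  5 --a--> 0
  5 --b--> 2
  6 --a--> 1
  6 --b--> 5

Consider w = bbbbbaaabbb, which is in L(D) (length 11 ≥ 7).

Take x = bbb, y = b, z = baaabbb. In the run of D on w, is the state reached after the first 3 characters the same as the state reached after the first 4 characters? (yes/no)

yes

State sequence: 0 -b-> 6 -b-> 5 -b-> 2 -b-> 2

After x (step 3): 2. After xy (step 4): 2.
They match, so y = b drives D around a cycle from 2 back to itself; pumping y any number of times keeps D in 2 before reading z, and xyⁱz ∈ L(D) for every i ≥ 0.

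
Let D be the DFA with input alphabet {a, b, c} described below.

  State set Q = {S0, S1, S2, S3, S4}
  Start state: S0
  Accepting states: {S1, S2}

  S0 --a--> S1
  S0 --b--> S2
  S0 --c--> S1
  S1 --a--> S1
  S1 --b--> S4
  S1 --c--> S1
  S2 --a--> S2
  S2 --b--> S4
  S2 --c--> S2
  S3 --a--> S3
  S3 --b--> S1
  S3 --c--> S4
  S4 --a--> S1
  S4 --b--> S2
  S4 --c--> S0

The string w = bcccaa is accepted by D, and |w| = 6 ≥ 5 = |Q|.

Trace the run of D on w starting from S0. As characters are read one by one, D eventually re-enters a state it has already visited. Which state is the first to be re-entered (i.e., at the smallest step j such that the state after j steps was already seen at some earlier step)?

State sequence: S0 -b-> S2 -c-> S2 -c-> S2 -c-> S2 -a-> S2 -a-> S2
First repeat at step 2: S2 was already visited.

The earliest repeat is at step j = 2: D is in S2, which it already visited at step i = 1.

S2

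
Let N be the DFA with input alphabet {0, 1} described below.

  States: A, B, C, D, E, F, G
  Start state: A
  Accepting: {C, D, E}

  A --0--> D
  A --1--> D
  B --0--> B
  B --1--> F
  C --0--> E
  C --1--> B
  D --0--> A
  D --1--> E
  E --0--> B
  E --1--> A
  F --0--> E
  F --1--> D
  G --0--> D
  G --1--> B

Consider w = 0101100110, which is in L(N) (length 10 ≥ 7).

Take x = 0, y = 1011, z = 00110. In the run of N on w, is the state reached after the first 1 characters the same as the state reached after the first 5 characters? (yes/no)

State sequence: A -0-> D -1-> E -0-> B -1-> F -1-> D

After x (step 1): D. After xy (step 5): D.
They match, so y = 1011 drives N around a cycle from D back to itself; pumping y any number of times keeps N in D before reading z, and xyⁱz ∈ L(N) for every i ≥ 0.

yes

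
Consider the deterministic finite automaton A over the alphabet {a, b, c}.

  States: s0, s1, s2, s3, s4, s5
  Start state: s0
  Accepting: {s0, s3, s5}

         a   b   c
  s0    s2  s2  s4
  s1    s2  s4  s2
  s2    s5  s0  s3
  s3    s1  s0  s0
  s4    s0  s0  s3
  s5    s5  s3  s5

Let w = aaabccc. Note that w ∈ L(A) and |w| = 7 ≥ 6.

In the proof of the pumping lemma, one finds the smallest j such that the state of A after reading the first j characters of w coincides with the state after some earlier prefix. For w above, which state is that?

State sequence: s0 -a-> s2 -a-> s5 -a-> s5 -b-> s3 -c-> s0 -c-> s4 -c-> s3
First repeat at step 3: s5 was already visited.

The earliest repeat is at step j = 3: A is in s5, which it already visited at step i = 2.
Since A has 6 states, any run of length ≥ 6 visits 6+1 states, so by pigeonhole some state repeats within the first 6 steps — that repeat gives the pumpable loop.

s5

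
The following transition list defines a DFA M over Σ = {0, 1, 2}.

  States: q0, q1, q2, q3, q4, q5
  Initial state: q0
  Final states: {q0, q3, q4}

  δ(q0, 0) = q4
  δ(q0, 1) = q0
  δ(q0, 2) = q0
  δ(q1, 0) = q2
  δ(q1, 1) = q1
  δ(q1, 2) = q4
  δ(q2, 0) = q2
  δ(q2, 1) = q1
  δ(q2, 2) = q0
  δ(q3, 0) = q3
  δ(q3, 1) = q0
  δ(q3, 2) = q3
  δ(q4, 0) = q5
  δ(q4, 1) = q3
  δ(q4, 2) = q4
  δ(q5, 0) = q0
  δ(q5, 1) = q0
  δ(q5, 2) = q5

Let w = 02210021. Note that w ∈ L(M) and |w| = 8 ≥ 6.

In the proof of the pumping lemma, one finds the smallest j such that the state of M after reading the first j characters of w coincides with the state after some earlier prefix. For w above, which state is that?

q4

Run of M on w = 0 2 2 1 0 0 2 1:
  step 0: q0  (start)
  step 1: q4  (read 0: q0→q4)
  step 2: q4  (read 2: q4→q4)   ← first repeat (q4 seen earlier)
  step 3: q4  (read 2: q4→q4)
  step 4: q3  (read 1: q4→q3)
  step 5: q3  (read 0: q3→q3)
  step 6: q3  (read 0: q3→q3)
  step 7: q3  (read 2: q3→q3)
  step 8: q0  (read 1: q3→q0)

The earliest repeat is at step j = 2: M is in q4, which it already visited at step i = 1.
Since M has 6 states, any run of length ≥ 6 visits 6+1 states, so by pigeonhole some state repeats within the first 6 steps — that repeat gives the pumpable loop.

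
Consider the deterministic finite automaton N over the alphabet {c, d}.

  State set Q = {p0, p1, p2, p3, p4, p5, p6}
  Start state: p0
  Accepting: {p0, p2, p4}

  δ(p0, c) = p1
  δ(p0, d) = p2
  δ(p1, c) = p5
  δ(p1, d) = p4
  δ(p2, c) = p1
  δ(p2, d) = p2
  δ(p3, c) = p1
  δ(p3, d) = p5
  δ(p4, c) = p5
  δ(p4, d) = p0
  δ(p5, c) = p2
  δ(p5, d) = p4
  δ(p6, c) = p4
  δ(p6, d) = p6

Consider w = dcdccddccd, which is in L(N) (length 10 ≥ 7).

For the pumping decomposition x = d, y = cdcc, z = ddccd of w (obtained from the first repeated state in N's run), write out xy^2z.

xy^2z = d·cdcc·cdcc·ddccd = dcdcccdccddccd.
Reading y = cdcc takes N from p2 back to p2, so after x·y·y the machine is still in p2, and z then leads to the accepting state p4. Hence dcdcccdccddccd ∈ L(N).

dcdcccdccddccd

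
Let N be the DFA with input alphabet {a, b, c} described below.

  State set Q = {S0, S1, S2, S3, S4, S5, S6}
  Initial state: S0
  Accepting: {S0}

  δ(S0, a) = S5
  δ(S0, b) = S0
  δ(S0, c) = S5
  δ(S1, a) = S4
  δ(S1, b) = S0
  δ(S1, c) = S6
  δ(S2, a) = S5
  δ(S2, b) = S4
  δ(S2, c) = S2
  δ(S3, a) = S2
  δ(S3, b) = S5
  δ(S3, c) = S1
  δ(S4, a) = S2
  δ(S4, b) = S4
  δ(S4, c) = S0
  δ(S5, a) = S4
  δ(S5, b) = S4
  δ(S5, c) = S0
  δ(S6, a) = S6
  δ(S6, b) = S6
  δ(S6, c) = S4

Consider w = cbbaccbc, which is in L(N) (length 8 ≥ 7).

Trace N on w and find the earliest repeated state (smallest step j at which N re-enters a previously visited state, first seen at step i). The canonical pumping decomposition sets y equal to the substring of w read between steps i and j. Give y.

b

Run of N on w = c b b a c c b c:
  step 0: S0  (start)
  step 1: S5  (read c: S0→S5)
  step 2: S4  (read b: S5→S4)
  step 3: S4  (read b: S4→S4)   ← first repeat (S4 seen earlier)
  step 4: S2  (read a: S4→S2)
  step 5: S2  (read c: S2→S2)
  step 6: S2  (read c: S2→S2)
  step 7: S4  (read b: S2→S4)
  step 8: S0  (read c: S4→S0)

So i = 2, j = 3, giving x = w[0:2] = cb, y = w[2:3] = b, z = w[3:8] = accbc.
Check: |xy| = 3 ≤ 7 and |y| = 1 ≥ 1. Reading y takes N from S4 back to S4, so every xyⁱz is accepted.
With |Q| = 7, pigeonhole forces a state repeat no later than step 7; the substring read between the first and second visits to that state can be pumped.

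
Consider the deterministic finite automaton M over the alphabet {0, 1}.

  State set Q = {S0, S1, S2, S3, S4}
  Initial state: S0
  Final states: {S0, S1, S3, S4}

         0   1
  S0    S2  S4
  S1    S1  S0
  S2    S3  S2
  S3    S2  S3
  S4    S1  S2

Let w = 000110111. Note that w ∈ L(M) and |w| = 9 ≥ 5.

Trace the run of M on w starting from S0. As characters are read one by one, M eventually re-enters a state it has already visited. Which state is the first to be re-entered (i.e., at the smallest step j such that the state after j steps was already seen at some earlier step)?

State sequence: S0 -0-> S2 -0-> S3 -0-> S2 -1-> S2 -1-> S2 -0-> S3 -1-> S3 -1-> S3 -1-> S3
First repeat at step 3: S2 was already visited.

The earliest repeat is at step j = 3: M is in S2, which it already visited at step i = 1.
Pumping length from the standard proof: p = 5 (the number of states). The repeated state found above gives |xy| = j ≤ 5 and |y| = j − i ≥ 1.

S2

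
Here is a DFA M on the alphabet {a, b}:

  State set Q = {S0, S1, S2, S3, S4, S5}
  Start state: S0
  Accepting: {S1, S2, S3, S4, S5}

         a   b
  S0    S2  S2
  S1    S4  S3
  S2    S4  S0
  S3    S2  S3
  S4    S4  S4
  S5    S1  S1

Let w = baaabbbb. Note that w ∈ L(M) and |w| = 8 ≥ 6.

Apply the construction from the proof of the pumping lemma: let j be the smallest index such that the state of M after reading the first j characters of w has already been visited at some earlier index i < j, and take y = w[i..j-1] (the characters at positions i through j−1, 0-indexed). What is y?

a

Run of M on w = b a a a b b b b:
  step 0: S0  (start)
  step 1: S2  (read b: S0→S2)
  step 2: S4  (read a: S2→S4)
  step 3: S4  (read a: S4→S4)   ← first repeat (S4 seen earlier)
  step 4: S4  (read a: S4→S4)
  step 5: S4  (read b: S4→S4)
  step 6: S4  (read b: S4→S4)
  step 7: S4  (read b: S4→S4)
  step 8: S4  (read b: S4→S4)

So i = 2, j = 3, giving x = w[0:2] = ba, y = w[2:3] = a, z = w[3:8] = abbbb.
Check: |xy| = 3 ≤ 6 and |y| = 1 ≥ 1. Reading y takes M from S4 back to S4, so every xyⁱz is accepted.
Since M has 6 states, any run of length ≥ 6 visits 6+1 states, so by pigeonhole some state repeats within the first 6 steps — that repeat gives the pumpable loop.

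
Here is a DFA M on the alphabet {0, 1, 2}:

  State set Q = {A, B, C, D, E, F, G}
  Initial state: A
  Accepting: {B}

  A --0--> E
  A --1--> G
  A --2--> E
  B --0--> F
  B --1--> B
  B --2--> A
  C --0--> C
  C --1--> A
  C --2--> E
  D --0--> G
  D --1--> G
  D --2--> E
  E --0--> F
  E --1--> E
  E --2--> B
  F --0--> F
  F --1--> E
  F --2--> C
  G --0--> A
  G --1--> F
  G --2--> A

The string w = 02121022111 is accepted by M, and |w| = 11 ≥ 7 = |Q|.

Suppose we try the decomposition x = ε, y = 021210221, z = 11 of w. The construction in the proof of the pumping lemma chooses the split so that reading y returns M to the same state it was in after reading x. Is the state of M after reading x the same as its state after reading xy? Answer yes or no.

no

Run of M on the first 9 characters of w = 0 2 1 2 1 0 2 2 1:
  step 0: A  (start)
  step 1: E  (read 0: A→E)
  step 2: B  (read 2: E→B)
  step 3: B  (read 1: B→B)
  step 4: A  (read 2: B→A)
  step 5: G  (read 1: A→G)
  step 6: A  (read 0: G→A)
  step 7: E  (read 2: A→E)
  step 8: B  (read 2: E→B)
  step 9: B  (read 1: B→B)

After x (step 0): A. After xy (step 9): B.
They differ (A ≠ B), so y is not a cycle from the state after x; this split is not the one the pumping-lemma construction produces, and pumping y need not keep the string in L(M).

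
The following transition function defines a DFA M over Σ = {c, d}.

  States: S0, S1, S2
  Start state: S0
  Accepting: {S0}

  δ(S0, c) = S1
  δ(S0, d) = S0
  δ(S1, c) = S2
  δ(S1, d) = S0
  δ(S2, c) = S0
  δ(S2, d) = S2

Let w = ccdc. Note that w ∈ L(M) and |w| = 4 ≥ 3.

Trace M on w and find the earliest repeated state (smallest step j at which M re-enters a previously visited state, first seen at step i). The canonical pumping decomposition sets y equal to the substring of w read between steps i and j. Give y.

State sequence: S0 -c-> S1 -c-> S2 -d-> S2 -c-> S0
First repeat at step 3: S2 was already visited.

So i = 2, j = 3, giving x = w[0:2] = cc, y = w[2:3] = d, z = w[3:4] = c.
Check: |xy| = 3 ≤ 3 and |y| = 1 ≥ 1. Reading y takes M from S2 back to S2, so every xyⁱz is accepted.

d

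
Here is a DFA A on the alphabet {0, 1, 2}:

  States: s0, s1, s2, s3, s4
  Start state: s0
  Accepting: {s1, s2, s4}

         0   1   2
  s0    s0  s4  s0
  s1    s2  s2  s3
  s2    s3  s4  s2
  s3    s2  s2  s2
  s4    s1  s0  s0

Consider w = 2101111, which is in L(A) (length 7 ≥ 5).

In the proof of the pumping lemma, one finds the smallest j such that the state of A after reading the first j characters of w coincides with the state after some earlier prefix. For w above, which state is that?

s0

Run of A on w = 2 1 0 1 1 1 1:
  step 0: s0  (start)
  step 1: s0  (read 2: s0→s0)   ← first repeat (s0 seen earlier)
  step 2: s4  (read 1: s0→s4)
  step 3: s1  (read 0: s4→s1)
  step 4: s2  (read 1: s1→s2)
  step 5: s4  (read 1: s2→s4)
  step 6: s0  (read 1: s4→s0)
  step 7: s4  (read 1: s0→s4)

The earliest repeat is at step j = 1: A is in s0, which it already visited at step i = 0.
Since A has 5 states, any run of length ≥ 5 visits 5+1 states, so by pigeonhole some state repeats within the first 5 steps — that repeat gives the pumpable loop.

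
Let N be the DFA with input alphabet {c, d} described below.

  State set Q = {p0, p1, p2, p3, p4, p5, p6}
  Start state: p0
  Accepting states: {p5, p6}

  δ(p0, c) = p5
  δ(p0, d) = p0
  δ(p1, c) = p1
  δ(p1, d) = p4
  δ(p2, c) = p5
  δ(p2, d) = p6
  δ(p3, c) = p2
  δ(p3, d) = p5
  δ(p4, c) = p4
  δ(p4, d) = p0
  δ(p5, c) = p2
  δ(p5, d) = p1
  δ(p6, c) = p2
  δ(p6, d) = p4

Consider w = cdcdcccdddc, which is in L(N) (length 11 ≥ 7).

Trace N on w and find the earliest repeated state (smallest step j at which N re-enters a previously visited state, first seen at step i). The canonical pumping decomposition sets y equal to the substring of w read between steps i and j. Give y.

c

State sequence: p0 -c-> p5 -d-> p1 -c-> p1 -d-> p4 -c-> p4 -c-> p4 -c-> p4 -d-> p0 -d-> p0 -d-> p0 -c-> p5
First repeat at step 3: p1 was already visited.

So i = 2, j = 3, giving x = w[0:2] = cd, y = w[2:3] = c, z = w[3:11] = dcccdddc.
Check: |xy| = 3 ≤ 7 and |y| = 1 ≥ 1. Reading y takes N from p1 back to p1, so every xyⁱz is accepted.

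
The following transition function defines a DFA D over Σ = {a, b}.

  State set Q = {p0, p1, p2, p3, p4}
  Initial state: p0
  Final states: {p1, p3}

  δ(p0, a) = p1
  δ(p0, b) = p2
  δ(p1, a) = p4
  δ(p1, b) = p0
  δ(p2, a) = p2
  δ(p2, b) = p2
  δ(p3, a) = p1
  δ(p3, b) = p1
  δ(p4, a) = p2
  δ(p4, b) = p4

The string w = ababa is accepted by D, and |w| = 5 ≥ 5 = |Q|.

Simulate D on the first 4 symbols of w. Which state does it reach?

p0

State sequence: p0 -a-> p1 -b-> p0 -a-> p1 -b-> p0

After reading 4 characters, D is in state p0.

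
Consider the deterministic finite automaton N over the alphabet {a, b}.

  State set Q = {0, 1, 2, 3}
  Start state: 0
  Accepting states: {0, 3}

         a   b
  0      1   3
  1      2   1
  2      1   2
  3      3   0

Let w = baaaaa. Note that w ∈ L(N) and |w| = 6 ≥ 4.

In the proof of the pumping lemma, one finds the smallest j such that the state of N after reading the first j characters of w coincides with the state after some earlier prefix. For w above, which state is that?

3

State sequence: 0 -b-> 3 -a-> 3 -a-> 3 -a-> 3 -a-> 3 -a-> 3
First repeat at step 2: 3 was already visited.

The earliest repeat is at step j = 2: N is in 3, which it already visited at step i = 1.
Since N has 4 states, any run of length ≥ 4 visits 4+1 states, so by pigeonhole some state repeats within the first 4 steps — that repeat gives the pumpable loop.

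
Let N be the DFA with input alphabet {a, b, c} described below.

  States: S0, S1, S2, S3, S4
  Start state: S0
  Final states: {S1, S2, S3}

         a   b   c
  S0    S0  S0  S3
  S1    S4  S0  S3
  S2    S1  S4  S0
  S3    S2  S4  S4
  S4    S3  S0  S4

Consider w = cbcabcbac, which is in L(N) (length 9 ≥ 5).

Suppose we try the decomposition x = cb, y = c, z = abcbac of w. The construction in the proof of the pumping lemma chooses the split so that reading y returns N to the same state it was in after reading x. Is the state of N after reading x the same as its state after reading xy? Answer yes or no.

yes

Run of N on the first 3 characters of w = c b c:
  step 0: S0  (start)
  step 1: S3  (read c: S0→S3)
  step 2: S4  (read b: S3→S4)
  step 3: S4  (read c: S4→S4)

After x (step 2): S4. After xy (step 3): S4.
They match, so y = c drives N around a cycle from S4 back to itself; pumping y any number of times keeps N in S4 before reading z, and xyⁱz ∈ L(N) for every i ≥ 0.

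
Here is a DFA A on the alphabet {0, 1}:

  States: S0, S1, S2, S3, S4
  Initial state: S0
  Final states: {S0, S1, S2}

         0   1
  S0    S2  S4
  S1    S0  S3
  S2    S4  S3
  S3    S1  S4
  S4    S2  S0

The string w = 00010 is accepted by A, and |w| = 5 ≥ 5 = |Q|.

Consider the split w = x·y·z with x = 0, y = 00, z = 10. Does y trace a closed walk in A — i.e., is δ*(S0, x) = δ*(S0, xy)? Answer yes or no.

State sequence: S0 -0-> S2 -0-> S4 -0-> S2

After x (step 1): S2. After xy (step 3): S2.
They match, so y = 00 drives A around a cycle from S2 back to itself; pumping y any number of times keeps A in S2 before reading z, and xyⁱz ∈ L(A) for every i ≥ 0.

yes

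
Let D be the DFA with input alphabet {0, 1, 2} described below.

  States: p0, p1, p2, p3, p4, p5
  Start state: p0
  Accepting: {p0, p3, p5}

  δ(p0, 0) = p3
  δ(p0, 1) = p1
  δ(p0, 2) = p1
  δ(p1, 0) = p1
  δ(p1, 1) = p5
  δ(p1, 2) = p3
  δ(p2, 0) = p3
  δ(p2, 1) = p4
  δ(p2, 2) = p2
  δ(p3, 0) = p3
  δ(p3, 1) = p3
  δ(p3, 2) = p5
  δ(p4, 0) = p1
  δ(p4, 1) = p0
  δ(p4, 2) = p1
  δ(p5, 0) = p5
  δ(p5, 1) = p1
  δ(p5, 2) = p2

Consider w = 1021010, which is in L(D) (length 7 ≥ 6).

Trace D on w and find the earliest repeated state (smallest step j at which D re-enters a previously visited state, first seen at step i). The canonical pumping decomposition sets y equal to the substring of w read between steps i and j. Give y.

0

State sequence: p0 -1-> p1 -0-> p1 -2-> p3 -1-> p3 -0-> p3 -1-> p3 -0-> p3
First repeat at step 2: p1 was already visited.

So i = 1, j = 2, giving x = w[0:1] = 1, y = w[1:2] = 0, z = w[2:7] = 21010.
Check: |xy| = 2 ≤ 6 and |y| = 1 ≥ 1. Reading y takes D from p1 back to p1, so every xyⁱz is accepted.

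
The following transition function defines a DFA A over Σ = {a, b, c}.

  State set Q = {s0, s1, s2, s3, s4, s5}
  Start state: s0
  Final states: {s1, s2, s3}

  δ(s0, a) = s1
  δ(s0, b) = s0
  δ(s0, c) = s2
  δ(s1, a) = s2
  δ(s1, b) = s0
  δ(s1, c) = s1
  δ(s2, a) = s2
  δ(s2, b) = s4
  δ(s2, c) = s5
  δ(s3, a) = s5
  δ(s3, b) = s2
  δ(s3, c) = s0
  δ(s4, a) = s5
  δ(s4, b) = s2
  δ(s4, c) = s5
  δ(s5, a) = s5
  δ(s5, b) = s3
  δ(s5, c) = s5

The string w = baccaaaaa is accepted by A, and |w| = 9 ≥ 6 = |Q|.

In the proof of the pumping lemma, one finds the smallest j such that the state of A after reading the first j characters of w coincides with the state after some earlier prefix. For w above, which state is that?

State sequence: s0 -b-> s0 -a-> s1 -c-> s1 -c-> s1 -a-> s2 -a-> s2 -a-> s2 -a-> s2 -a-> s2
First repeat at step 1: s0 was already visited.

The earliest repeat is at step j = 1: A is in s0, which it already visited at step i = 0.
Since A has 6 states, any run of length ≥ 6 visits 6+1 states, so by pigeonhole some state repeats within the first 6 steps — that repeat gives the pumpable loop.

s0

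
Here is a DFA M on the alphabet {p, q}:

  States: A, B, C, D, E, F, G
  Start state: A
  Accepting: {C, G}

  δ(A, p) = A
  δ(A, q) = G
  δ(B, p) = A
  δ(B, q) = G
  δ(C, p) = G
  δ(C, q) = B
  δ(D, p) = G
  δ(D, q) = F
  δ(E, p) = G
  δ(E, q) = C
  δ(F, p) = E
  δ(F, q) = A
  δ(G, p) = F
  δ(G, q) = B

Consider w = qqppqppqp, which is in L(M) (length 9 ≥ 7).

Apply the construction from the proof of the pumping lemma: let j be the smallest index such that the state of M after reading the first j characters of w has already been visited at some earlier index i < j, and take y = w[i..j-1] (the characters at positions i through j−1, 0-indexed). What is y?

qqp

Run of M on w = q q p p q p p q p:
  step 0: A  (start)
  step 1: G  (read q: A→G)
  step 2: B  (read q: G→B)
  step 3: A  (read p: B→A)   ← first repeat (A seen earlier)
  step 4: A  (read p: A→A)
  step 5: G  (read q: A→G)
  step 6: F  (read p: G→F)
  step 7: E  (read p: F→E)
  step 8: C  (read q: E→C)
  step 9: G  (read p: C→G)

So i = 0, j = 3, giving x = w[0:0] = ε, y = w[0:3] = qqp, z = w[3:9] = pqppqp.
Check: |xy| = 3 ≤ 7 and |y| = 3 ≥ 1. Reading y takes M from A back to A, so every xyⁱz is accepted.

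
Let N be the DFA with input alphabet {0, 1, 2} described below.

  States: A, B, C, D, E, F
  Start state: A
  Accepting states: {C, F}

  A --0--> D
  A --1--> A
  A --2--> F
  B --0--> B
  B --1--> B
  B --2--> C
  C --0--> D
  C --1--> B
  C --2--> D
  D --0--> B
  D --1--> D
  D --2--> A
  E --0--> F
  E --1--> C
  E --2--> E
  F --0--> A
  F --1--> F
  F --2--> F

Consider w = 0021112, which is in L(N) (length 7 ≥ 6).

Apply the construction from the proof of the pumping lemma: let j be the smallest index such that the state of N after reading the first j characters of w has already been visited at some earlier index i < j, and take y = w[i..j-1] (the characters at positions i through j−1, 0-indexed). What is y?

21

Run of N on w = 0 0 2 1 1 1 2:
  step 0: A  (start)
  step 1: D  (read 0: A→D)
  step 2: B  (read 0: D→B)
  step 3: C  (read 2: B→C)
  step 4: B  (read 1: C→B)   ← first repeat (B seen earlier)
  step 5: B  (read 1: B→B)
  step 6: B  (read 1: B→B)
  step 7: C  (read 2: B→C)

So i = 2, j = 4, giving x = w[0:2] = 00, y = w[2:4] = 21, z = w[4:7] = 112.
Check: |xy| = 4 ≤ 6 and |y| = 2 ≥ 1. Reading y takes N from B back to B, so every xyⁱz is accepted.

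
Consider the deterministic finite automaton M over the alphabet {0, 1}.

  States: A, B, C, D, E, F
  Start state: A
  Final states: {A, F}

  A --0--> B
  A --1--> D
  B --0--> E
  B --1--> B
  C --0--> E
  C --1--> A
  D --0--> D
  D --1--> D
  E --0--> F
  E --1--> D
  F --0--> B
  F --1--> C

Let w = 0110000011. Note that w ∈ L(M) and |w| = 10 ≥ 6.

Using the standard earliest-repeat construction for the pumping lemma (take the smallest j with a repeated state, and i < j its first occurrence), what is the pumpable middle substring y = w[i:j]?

State sequence: A -0-> B -1-> B -1-> B -0-> E -0-> F -0-> B -0-> E -0-> F -1-> C -1-> A
First repeat at step 2: B was already visited.

So i = 1, j = 2, giving x = w[0:1] = 0, y = w[1:2] = 1, z = w[2:10] = 10000011.
Check: |xy| = 2 ≤ 6 and |y| = 1 ≥ 1. Reading y takes M from B back to B, so every xyⁱz is accepted.
Pumping length from the standard proof: p = 6 (the number of states). The repeated state found above gives |xy| = j ≤ 6 and |y| = j − i ≥ 1.

1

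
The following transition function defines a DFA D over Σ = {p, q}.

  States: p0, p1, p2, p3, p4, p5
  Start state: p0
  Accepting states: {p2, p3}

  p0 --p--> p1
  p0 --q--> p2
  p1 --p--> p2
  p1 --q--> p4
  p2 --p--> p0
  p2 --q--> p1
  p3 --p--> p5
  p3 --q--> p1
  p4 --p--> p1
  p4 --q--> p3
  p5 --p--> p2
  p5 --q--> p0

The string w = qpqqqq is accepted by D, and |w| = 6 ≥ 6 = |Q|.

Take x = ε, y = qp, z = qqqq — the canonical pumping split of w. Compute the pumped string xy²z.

xy^2z = ε·qp·qp·qqqq = qpqpqqqq.
Reading y = qp takes D from p0 back to p0, so after x·y·y the machine is still in p0, and z then leads to the accepting state p3. Hence qpqpqqqq ∈ L(D).

qpqpqqqq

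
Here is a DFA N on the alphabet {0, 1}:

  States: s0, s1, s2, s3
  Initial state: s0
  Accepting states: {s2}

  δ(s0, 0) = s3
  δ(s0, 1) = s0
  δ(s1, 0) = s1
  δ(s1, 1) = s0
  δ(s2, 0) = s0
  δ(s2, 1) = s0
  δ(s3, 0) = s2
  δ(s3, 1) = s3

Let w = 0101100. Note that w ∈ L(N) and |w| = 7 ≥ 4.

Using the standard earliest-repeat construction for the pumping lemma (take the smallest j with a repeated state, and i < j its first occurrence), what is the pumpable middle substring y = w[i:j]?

State sequence: s0 -0-> s3 -1-> s3 -0-> s2 -1-> s0 -1-> s0 -0-> s3 -0-> s2
First repeat at step 2: s3 was already visited.

So i = 1, j = 2, giving x = w[0:1] = 0, y = w[1:2] = 1, z = w[2:7] = 01100.
Check: |xy| = 2 ≤ 4 and |y| = 1 ≥ 1. Reading y takes N from s3 back to s3, so every xyⁱz is accepted.

1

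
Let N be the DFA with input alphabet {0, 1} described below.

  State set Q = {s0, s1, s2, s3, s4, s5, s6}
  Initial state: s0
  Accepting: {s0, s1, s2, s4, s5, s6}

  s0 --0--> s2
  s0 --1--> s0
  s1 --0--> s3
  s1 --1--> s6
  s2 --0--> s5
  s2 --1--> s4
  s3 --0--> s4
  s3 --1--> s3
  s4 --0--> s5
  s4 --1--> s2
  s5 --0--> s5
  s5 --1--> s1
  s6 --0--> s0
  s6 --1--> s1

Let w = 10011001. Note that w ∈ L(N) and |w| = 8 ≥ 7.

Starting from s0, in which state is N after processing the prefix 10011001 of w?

State sequence: s0 -1-> s0 -0-> s2 -0-> s5 -1-> s1 -1-> s6 -0-> s0 -0-> s2 -1-> s4

After reading 8 characters, N is in state s4.

s4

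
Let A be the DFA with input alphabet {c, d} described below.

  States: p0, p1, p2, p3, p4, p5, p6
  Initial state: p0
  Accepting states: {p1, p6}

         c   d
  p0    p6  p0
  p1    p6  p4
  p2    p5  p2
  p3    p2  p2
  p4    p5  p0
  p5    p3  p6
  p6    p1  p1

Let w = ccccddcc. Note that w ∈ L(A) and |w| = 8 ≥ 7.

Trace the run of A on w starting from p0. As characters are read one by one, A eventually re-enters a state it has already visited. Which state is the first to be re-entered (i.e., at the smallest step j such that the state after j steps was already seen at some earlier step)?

p6

Run of A on w = c c c c d d c c:
  step 0: p0  (start)
  step 1: p6  (read c: p0→p6)
  step 2: p1  (read c: p6→p1)
  step 3: p6  (read c: p1→p6)   ← first repeat (p6 seen earlier)
  step 4: p1  (read c: p6→p1)
  step 5: p4  (read d: p1→p4)
  step 6: p0  (read d: p4→p0)
  step 7: p6  (read c: p0→p6)
  step 8: p1  (read c: p6→p1)

The earliest repeat is at step j = 3: A is in p6, which it already visited at step i = 1.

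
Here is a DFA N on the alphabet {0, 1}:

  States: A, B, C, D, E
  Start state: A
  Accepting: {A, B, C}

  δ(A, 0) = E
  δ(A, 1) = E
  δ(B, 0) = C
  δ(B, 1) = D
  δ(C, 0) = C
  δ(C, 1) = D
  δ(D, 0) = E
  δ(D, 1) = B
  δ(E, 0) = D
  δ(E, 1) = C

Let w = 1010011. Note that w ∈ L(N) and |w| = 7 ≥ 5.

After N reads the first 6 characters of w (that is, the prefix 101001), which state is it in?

D

State sequence: A -1-> E -0-> D -1-> B -0-> C -0-> C -1-> D

After reading 6 characters, N is in state D.
(This kind of state-tracing is the core of the pumping-lemma construction: with 5 states, pigeonhole forces a repeat within the first 5 steps.)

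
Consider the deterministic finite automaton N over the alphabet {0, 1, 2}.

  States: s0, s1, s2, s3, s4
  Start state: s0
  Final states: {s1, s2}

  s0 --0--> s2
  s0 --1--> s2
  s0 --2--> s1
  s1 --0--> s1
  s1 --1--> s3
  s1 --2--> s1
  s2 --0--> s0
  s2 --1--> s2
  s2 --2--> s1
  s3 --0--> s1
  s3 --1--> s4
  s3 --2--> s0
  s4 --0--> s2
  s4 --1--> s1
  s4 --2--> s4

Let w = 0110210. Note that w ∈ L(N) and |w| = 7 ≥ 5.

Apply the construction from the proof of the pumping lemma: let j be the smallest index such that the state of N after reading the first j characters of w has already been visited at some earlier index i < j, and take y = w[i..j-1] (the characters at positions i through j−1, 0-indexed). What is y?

1

State sequence: s0 -0-> s2 -1-> s2 -1-> s2 -0-> s0 -2-> s1 -1-> s3 -0-> s1
First repeat at step 2: s2 was already visited.

So i = 1, j = 2, giving x = w[0:1] = 0, y = w[1:2] = 1, z = w[2:7] = 10210.
Check: |xy| = 2 ≤ 5 and |y| = 1 ≥ 1. Reading y takes N from s2 back to s2, so every xyⁱz is accepted.
Pumping length from the standard proof: p = 5 (the number of states). The repeated state found above gives |xy| = j ≤ 5 and |y| = j − i ≥ 1.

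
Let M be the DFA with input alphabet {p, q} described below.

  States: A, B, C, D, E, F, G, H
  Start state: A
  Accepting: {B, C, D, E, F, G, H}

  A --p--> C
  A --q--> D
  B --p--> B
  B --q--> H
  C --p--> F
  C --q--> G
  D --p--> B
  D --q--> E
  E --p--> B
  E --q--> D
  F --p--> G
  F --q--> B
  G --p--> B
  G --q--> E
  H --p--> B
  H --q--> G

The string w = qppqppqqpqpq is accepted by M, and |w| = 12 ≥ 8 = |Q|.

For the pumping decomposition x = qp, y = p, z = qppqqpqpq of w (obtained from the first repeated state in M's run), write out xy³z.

qppppqppqqpqpq

xy^3z = qp·p·p·p·qppqqpqpq = qppppqppqqpqpq.
Reading y = p takes M from B back to B, so after x·y·y·y the machine is still in B, and z then leads to the accepting state H. Hence qppppqppqqpqpq ∈ L(M).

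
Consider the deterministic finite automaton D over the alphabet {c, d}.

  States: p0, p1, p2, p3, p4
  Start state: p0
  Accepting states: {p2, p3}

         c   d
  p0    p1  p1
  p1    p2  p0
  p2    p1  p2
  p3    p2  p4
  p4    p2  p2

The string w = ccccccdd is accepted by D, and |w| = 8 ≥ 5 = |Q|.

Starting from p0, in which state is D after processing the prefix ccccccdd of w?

p2

Run of D on the first 8 characters of w = c c c c c c d d:
  step 0: p0  (start)
  step 1: p1  (read c: p0→p1)
  step 2: p2  (read c: p1→p2)
  step 3: p1  (read c: p2→p1)
  step 4: p2  (read c: p1→p2)
  step 5: p1  (read c: p2→p1)
  step 6: p2  (read c: p1→p2)
  step 7: p2  (read d: p2→p2)
  step 8: p2  (read d: p2→p2)

After reading 8 characters, D is in state p2.
(This kind of state-tracing is the core of the pumping-lemma construction: with 5 states, pigeonhole forces a repeat within the first 5 steps.)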